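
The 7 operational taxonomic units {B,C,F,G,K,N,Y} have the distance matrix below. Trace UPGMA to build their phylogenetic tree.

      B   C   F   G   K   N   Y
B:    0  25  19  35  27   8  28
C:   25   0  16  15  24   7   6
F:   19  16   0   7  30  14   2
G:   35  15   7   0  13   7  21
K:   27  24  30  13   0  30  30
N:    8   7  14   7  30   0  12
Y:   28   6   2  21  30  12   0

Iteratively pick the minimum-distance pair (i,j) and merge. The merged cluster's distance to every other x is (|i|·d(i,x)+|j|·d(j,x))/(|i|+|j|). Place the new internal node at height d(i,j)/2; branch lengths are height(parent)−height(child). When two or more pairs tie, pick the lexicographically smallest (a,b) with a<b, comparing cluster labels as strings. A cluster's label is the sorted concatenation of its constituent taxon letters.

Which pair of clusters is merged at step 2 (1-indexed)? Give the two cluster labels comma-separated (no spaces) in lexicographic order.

iteration 1: select F,Y (d=2); attach at lengths (1, 1); label the merged cluster FY
  updated: d(B,FY)=47/2, d(C,FY)=11, d(FY,G)=14, d(FY,K)=30, d(FY,N)=13
iteration 2: select C,N (d=7); attach at lengths (7/2, 7/2); label the merged cluster CN
  updated: d(B,CN)=33/2, d(CN,FY)=12, d(CN,G)=11, d(CN,K)=27
iteration 3: select CN,G (d=11); attach at lengths (2, 11/2); label the merged cluster CGN
  updated: d(B,CGN)=68/3, d(CGN,FY)=38/3, d(CGN,K)=67/3
iteration 4: select CGN,FY (d=38/3); attach at lengths (5/6, 16/3); label the merged cluster CFGNY
  updated: d(B,CFGNY)=23, d(CFGNY,K)=127/5
iteration 5: select B,CFGNY (d=23); attach at lengths (23/2, 31/6); label the merged cluster BCFGNY
  updated: d(BCFGNY,K)=77/3
iteration 6: select BCFGNY,K (d=77/3); attach at lengths (4/3, 77/6); label the merged cluster BCFGKNY
final tree: ((B:23/2,(((C:7/2,N:7/2):2,G:11/2):5/6,(F:1,Y:1):16/3):31/6):4/3,K:77/6)
total length: 107/2

C,N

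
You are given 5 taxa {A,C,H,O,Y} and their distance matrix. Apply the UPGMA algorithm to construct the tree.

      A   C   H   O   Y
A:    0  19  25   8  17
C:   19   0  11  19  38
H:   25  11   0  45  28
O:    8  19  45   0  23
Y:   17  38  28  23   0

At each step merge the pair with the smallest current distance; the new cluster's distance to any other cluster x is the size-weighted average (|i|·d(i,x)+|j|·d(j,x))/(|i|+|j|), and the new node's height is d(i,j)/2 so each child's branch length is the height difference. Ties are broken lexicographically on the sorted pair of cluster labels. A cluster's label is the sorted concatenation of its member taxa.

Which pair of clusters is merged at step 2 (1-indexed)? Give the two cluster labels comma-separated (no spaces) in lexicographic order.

C,H

step 1: merge (A,O) at d=8; branch lengths A→4, O→4; new cluster AO
  updated: d(AO,C)=19, d(AO,H)=35, d(AO,Y)=20
step 2: merge (C,H) at d=11; branch lengths C→11/2, H→11/2; new cluster CH
  updated: d(AO,CH)=27, d(CH,Y)=33
step 3: merge (AO,Y) at d=20; branch lengths AO→6, Y→10; new cluster AOY
  updated: d(AOY,CH)=29
step 4: merge (AOY,CH) at d=29; branch lengths AOY→9/2, CH→9; new cluster ACHOY
final tree: (((A:4,O:4):6,Y:10):9/2,(C:11/2,H:11/2):9)
total length: 97/2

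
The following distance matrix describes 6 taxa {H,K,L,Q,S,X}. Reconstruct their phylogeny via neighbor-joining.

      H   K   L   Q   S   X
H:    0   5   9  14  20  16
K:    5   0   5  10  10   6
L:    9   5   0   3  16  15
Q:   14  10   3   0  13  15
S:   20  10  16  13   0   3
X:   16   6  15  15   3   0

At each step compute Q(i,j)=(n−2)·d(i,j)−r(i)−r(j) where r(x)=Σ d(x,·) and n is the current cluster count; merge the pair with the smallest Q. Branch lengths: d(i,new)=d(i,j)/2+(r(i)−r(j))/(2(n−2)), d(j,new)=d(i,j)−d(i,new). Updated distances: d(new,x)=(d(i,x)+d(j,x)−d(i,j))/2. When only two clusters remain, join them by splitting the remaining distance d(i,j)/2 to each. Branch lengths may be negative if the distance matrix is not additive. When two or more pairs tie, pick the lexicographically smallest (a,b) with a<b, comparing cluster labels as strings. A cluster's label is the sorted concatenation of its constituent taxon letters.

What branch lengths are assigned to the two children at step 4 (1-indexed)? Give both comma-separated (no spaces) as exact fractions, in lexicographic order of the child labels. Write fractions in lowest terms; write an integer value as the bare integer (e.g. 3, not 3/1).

1. join S+X (d=3, Q=-105) ⇒ SX; edges |S|=19/8, |X|=5/8
  updated: d(H,SX)=33/2, d(K,SX)=13/2, d(L,SX)=14, d(Q,SX)=25/2
2. join L+Q (d=3, Q=-123/2) ⇒ LQ; edges |L|=1/12, |Q|=35/12
  updated: d(H,LQ)=10, d(K,LQ)=6, d(LQ,SX)=47/4
3. join H+LQ (d=10, Q=-157/4) ⇒ HLQ; edges |H|=95/16, |LQ|=65/16
  updated: d(HLQ,K)=1/2, d(HLQ,SX)=73/8
4. join HLQ+K (d=1/2, Q=-129/8) ⇒ HKLQ; edges |HLQ|=25/16, |K|=-17/16
  updated: d(HKLQ,SX)=121/16
5. join HKLQ+SX (d=121/16) ⇒ HKLQSX; edges |HKLQ|=121/32, |SX|=121/32
final tree: (((H:95/16,(L:1/12,Q:35/12):65/16):25/16,K:-17/16):121/32,(S:19/8,X:5/8):121/32)
total length: 385/16

25/16,-17/16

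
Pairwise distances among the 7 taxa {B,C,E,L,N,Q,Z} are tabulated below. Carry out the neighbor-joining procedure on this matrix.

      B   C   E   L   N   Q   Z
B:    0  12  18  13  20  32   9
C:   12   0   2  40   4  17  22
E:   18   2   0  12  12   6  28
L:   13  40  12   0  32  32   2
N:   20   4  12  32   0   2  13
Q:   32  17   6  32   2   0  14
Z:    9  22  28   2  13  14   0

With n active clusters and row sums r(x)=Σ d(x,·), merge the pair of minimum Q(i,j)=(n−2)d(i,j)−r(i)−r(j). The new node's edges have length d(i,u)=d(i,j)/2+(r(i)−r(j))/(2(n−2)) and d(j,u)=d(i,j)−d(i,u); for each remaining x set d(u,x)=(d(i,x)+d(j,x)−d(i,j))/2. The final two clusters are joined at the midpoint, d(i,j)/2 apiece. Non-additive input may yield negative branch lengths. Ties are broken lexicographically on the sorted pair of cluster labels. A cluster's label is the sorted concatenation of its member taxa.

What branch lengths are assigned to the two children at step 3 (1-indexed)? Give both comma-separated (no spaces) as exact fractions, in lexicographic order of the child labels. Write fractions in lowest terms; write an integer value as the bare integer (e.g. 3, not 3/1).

step 1: merge (L,Z) at d=2, Q=-209; branch lengths L→53/10, Z→-33/10; new cluster LZ
  updated: d(B,LZ)=10, d(C,LZ)=30, d(E,LZ)=19, d(LZ,N)=43/2, d(LZ,Q)=22
step 2: merge (B,LZ) at d=10, Q=-309/2; branch lengths B→59/16, LZ→101/16; new cluster BLZ
  updated: d(BLZ,C)=16, d(BLZ,E)=27/2, d(BLZ,N)=63/4, d(BLZ,Q)=22
step 3: merge (N,Q) at d=2, Q=-299/4; branch lengths N→-29/24, Q→77/24; new cluster NQ
  updated: d(BLZ,NQ)=143/8, d(C,NQ)=19/2, d(E,NQ)=8
step 4: merge (BLZ,NQ) at d=143/8, Q=-47; branch lengths BLZ→191/16, NQ→95/16; new cluster BLNQZ
  updated: d(BLNQZ,C)=61/16, d(BLNQZ,E)=29/16
step 5: merge (BLNQZ,C) at d=61/16, Q=-61/8; branch lengths BLNQZ→29/16, C→2; new cluster BCLNQZ
  updated: d(BCLNQZ,E)=0
step 6: merge (BCLNQZ,E) at d=0; branch lengths BCLNQZ→0, E→0; new cluster BCELNQZ
final tree: ((((B:59/16,(L:53/10,Z:-33/10):101/16):191/16,(N:-29/24,Q:77/24):95/16):29/16,C:2):0,E:0)
total length: 571/16

-29/24,77/24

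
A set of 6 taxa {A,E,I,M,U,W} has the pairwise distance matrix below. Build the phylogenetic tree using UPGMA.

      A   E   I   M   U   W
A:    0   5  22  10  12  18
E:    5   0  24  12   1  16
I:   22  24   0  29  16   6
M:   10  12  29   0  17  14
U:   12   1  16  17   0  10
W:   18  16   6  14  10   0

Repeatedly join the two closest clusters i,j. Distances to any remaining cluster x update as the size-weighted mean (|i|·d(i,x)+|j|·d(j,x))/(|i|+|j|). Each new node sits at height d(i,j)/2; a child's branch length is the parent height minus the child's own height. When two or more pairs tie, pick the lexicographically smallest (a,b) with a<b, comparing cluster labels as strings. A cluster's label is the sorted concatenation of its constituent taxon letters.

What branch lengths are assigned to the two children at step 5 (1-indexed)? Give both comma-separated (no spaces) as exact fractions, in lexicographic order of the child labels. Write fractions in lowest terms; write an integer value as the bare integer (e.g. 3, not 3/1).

step 1: merge (E,U) at d=1; branch lengths E→1/2, U→1/2; new cluster EU
  updated: d(A,EU)=17/2, d(EU,I)=20, d(EU,M)=29/2, d(EU,W)=13
step 2: merge (I,W) at d=6; branch lengths I→3, W→3; new cluster IW
  updated: d(A,IW)=20, d(EU,IW)=33/2, d(IW,M)=43/2
step 3: merge (A,EU) at d=17/2; branch lengths A→17/4, EU→15/4; new cluster AEU
  updated: d(AEU,IW)=53/3, d(AEU,M)=13
step 4: merge (AEU,M) at d=13; branch lengths AEU→9/4, M→13/2; new cluster AEMU
  updated: d(AEMU,IW)=149/8
step 5: merge (AEMU,IW) at d=149/8; branch lengths AEMU→45/16, IW→101/16; new cluster AEIMUW
final tree: (((A:17/4,(E:1/2,U:1/2):15/4):9/4,M:13/2):45/16,(I:3,W:3):101/16)
total length: 263/8

45/16,101/16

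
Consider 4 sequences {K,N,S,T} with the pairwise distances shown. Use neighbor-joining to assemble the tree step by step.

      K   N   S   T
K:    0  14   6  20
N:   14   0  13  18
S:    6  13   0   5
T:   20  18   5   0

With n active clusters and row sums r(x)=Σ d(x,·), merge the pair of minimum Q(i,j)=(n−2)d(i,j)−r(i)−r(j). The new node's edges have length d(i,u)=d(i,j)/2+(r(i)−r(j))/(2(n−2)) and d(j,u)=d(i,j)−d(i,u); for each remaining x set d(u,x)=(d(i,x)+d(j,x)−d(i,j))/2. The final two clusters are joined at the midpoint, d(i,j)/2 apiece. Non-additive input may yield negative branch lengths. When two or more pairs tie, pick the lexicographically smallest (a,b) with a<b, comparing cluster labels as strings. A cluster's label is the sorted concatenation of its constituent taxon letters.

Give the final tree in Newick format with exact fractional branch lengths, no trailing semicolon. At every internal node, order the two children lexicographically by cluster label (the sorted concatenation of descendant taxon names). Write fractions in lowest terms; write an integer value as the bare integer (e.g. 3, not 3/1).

(((K:23/4,N:33/4):19/4,S:-9/4):29/8,T:29/8)

iteration 1: select K,N (d=14, Q=-57); attach at lengths (23/4, 33/4); label the merged cluster KN
  updated: d(KN,S)=5/2, d(KN,T)=12
iteration 2: select KN,S (d=5/2, Q=-39/2); attach at lengths (19/4, -9/4); label the merged cluster KNS
  updated: d(KNS,T)=29/4
iteration 3: select KNS,T (d=29/4); attach at lengths (29/8, 29/8); label the merged cluster KNST
final tree: (((K:23/4,N:33/4):19/4,S:-9/4):29/8,T:29/8)
total length: 95/4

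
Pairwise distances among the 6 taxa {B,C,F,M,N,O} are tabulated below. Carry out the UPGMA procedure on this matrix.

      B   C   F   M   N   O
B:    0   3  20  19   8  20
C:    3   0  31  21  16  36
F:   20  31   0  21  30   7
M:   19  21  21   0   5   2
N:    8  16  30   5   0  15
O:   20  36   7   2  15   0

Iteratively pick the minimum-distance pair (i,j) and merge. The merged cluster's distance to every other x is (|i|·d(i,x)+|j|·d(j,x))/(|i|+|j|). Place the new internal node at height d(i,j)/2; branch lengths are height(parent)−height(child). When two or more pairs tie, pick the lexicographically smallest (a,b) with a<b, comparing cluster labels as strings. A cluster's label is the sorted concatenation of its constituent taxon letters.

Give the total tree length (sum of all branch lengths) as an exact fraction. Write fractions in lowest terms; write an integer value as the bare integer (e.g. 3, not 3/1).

925/24

iteration 1: select M,O (d=2); attach at lengths (1, 1); label the merged cluster MO
  updated: d(B,MO)=39/2, d(C,MO)=57/2, d(F,MO)=14, d(MO,N)=10
iteration 2: select B,C (d=3); attach at lengths (3/2, 3/2); label the merged cluster BC
  updated: d(BC,F)=51/2, d(BC,MO)=24, d(BC,N)=12
iteration 3: select MO,N (d=10); attach at lengths (4, 5); label the merged cluster MNO
  updated: d(BC,MNO)=20, d(F,MNO)=58/3
iteration 4: select F,MNO (d=58/3); attach at lengths (29/3, 14/3); label the merged cluster FMNO
  updated: d(BC,FMNO)=171/8
iteration 5: select BC,FMNO (d=171/8); attach at lengths (147/16, 49/48); label the merged cluster BCFMNO
final tree: ((B:3/2,C:3/2):147/16,(F:29/3,((M:1,O:1):4,N:5):14/3):49/48)
total length: 925/24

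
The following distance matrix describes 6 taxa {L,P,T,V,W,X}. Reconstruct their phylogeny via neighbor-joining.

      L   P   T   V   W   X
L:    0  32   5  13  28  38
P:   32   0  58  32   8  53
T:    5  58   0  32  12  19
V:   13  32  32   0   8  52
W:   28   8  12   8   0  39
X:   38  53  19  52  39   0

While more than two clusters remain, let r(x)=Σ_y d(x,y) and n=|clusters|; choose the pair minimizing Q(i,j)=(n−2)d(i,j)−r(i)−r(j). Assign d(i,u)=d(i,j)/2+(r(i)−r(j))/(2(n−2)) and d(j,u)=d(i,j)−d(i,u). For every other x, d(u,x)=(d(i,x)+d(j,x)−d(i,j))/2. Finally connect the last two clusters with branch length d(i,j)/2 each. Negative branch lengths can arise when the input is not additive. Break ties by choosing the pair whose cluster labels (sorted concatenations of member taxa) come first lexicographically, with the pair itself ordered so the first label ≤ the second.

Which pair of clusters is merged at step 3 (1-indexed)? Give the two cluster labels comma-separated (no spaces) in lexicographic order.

LTX,V

iteration 1: select T,X (d=19, Q=-251); attach at lengths (1/8, 151/8); label the merged cluster TX
  updated: d(L,TX)=12, d(P,TX)=46, d(TX,V)=65/2, d(TX,W)=16
iteration 2: select L,TX (d=12, Q=-311/2); attach at lengths (29/12, 115/12); label the merged cluster LTX
  updated: d(LTX,P)=33, d(LTX,V)=67/4, d(LTX,W)=16
iteration 3: select LTX,V (d=67/4, Q=-89); attach at lengths (85/8, 49/8); label the merged cluster LTVX
  updated: d(LTVX,P)=193/8, d(LTVX,W)=29/8
iteration 4: select LTVX,P (d=193/8, Q=-143/4); attach at lengths (79/8, 57/4); label the merged cluster LPTVX
  updated: d(LPTVX,W)=-25/4
iteration 5: select LPTVX,W (d=-25/4); attach at lengths (-25/8, -25/8); label the merged cluster LPTVWX
final tree: ((((L:29/12,(T:1/8,X:151/8):115/12):85/8,V:49/8):79/8,P:57/4):-25/8,W:-25/8)
total length: 525/8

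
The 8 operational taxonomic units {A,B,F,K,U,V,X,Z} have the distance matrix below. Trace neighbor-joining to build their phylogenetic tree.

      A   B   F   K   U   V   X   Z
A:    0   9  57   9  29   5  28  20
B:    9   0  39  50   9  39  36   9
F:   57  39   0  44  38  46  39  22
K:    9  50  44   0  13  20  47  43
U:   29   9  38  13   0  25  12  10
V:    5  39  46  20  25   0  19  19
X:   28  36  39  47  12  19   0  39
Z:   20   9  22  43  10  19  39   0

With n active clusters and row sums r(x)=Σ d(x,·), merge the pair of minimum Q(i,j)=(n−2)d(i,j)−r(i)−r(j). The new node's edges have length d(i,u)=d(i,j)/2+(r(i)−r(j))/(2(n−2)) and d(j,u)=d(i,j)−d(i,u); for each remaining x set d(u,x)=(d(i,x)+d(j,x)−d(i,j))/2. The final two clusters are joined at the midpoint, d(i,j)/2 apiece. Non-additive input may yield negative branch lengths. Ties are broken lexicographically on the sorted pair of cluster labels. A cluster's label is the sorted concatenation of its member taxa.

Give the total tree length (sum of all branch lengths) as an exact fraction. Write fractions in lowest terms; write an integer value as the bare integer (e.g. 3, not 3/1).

665/8

1. join A+K (d=9, Q=-329) ⇒ AK; edges |A|=-5/4, |K|=41/4
  updated: d(AK,B)=25, d(AK,F)=46, d(AK,U)=33/2, d(AK,V)=8, d(AK,X)=33, d(AK,Z)=27
2. join AK+V (d=8, Q=-543/2) ⇒ AKV; edges |AK|=79/20, |V|=81/20
  updated: d(AKV,B)=28, d(AKV,F)=42, d(AKV,U)=67/4, d(AKV,X)=22, d(AKV,Z)=19
3. join F+Z (d=22, Q=-191) ⇒ FZ; edges |F|=169/8, |Z|=7/8
  updated: d(AKV,FZ)=39/2, d(B,FZ)=13, d(FZ,U)=13, d(FZ,X)=28
4. join B+FZ (d=13, Q=-241/2) ⇒ BFZ; edges |B|=103/12, |FZ|=53/12
  updated: d(AKV,BFZ)=69/4, d(BFZ,U)=9/2, d(BFZ,X)=51/2
5. join AKV+X (d=22, Q=-143/2) ⇒ AKVX; edges |AKV|=81/8, |X|=95/8
  updated: d(AKVX,BFZ)=83/8, d(AKVX,U)=27/8
6. join AKVX+BFZ (d=83/8, Q=-73/4) ⇒ ABFKVXZ; edges |AKVX|=37/8, |BFZ|=23/4
  updated: d(ABFKVXZ,U)=-5/4
7. join ABFKVXZ+U (d=-5/4) ⇒ ABFKUVXZ; edges |ABFKVXZ|=-5/8, |U|=-5/8
final tree: (((((A:-5/4,K:41/4):79/20,V:81/20):81/8,X:95/8):37/8,(B:103/12,(F:169/8,Z:7/8):53/12):23/4):-5/8,U:-5/8)
total length: 665/8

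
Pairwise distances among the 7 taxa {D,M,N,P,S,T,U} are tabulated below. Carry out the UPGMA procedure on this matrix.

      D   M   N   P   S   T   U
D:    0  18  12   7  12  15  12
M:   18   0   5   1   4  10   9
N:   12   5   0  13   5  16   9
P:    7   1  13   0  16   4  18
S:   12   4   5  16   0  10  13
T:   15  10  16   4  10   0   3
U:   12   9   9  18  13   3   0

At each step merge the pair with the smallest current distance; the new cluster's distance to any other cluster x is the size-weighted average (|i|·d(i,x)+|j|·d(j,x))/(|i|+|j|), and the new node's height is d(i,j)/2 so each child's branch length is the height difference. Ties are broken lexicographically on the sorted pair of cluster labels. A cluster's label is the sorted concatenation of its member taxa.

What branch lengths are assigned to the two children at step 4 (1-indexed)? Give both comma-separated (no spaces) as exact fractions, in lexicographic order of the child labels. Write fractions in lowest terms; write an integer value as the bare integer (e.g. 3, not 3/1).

17/4,9/4

iteration 1: select M,P (d=1); attach at lengths (1/2, 1/2); label the merged cluster MP
  updated: d(D,MP)=25/2, d(MP,N)=9, d(MP,S)=10, d(MP,T)=7, d(MP,U)=27/2
iteration 2: select T,U (d=3); attach at lengths (3/2, 3/2); label the merged cluster TU
  updated: d(D,TU)=27/2, d(MP,TU)=41/4, d(N,TU)=25/2, d(S,TU)=23/2
iteration 3: select N,S (d=5); attach at lengths (5/2, 5/2); label the merged cluster NS
  updated: d(D,NS)=12, d(MP,NS)=19/2, d(NS,TU)=12
iteration 4: select MP,NS (d=19/2); attach at lengths (17/4, 9/4); label the merged cluster MNPS
  updated: d(D,MNPS)=49/4, d(MNPS,TU)=89/8
iteration 5: select MNPS,TU (d=89/8); attach at lengths (13/16, 65/16); label the merged cluster MNPSTU
  updated: d(D,MNPSTU)=38/3
iteration 6: select D,MNPSTU (d=38/3); attach at lengths (19/3, 37/48); label the merged cluster DMNPSTU
final tree: (D:19/3,(((M:1/2,P:1/2):17/4,(N:5/2,S:5/2):9/4):13/16,(T:3/2,U:3/2):65/16):37/48)
total length: 1319/48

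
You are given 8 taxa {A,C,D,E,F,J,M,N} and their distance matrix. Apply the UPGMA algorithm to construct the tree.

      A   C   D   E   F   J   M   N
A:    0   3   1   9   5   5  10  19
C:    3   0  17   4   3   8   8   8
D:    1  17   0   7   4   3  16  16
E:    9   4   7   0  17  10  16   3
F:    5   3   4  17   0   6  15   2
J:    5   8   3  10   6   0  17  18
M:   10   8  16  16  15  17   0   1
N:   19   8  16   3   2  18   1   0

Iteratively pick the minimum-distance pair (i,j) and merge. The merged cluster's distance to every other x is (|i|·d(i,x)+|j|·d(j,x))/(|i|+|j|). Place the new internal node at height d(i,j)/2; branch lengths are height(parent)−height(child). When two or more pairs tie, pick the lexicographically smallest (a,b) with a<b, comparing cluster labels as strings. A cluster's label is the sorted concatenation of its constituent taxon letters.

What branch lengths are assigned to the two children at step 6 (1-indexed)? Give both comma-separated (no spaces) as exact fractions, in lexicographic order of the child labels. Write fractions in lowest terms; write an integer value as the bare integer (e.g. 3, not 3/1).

step 1: merge (A,D) at d=1; branch lengths A→1/2, D→1/2; new cluster AD
  updated: d(AD,C)=10, d(AD,E)=8, d(AD,F)=9/2, d(AD,J)=4, d(AD,M)=13, d(AD,N)=35/2
step 2: merge (M,N) at d=1; branch lengths M→1/2, N→1/2; new cluster MN
  updated: d(AD,MN)=61/4, d(C,MN)=8, d(E,MN)=19/2, d(F,MN)=17/2, d(J,MN)=35/2
step 3: merge (C,F) at d=3; branch lengths C→3/2, F→3/2; new cluster CF
  updated: d(AD,CF)=29/4, d(CF,E)=21/2, d(CF,J)=7, d(CF,MN)=33/4
step 4: merge (AD,J) at d=4; branch lengths AD→3/2, J→2; new cluster ADJ
  updated: d(ADJ,CF)=43/6, d(ADJ,E)=26/3, d(ADJ,MN)=16
step 5: merge (ADJ,CF) at d=43/6; branch lengths ADJ→19/12, CF→25/12; new cluster ACDFJ
  updated: d(ACDFJ,E)=47/5, d(ACDFJ,MN)=129/10
step 6: merge (ACDFJ,E) at d=47/5; branch lengths ACDFJ→67/60, E→47/10; new cluster ACDEFJ
  updated: d(ACDEFJ,MN)=37/3
step 7: merge (ACDEFJ,MN) at d=37/3; branch lengths ACDEFJ→22/15, MN→17/3; new cluster ACDEFJMN
final tree: (((((A:1/2,D:1/2):3/2,J:2):19/12,(C:3/2,F:3/2):25/12):67/60,E:47/10):22/15,(M:1/2,N:1/2):17/3)
total length: 1507/60

67/60,47/10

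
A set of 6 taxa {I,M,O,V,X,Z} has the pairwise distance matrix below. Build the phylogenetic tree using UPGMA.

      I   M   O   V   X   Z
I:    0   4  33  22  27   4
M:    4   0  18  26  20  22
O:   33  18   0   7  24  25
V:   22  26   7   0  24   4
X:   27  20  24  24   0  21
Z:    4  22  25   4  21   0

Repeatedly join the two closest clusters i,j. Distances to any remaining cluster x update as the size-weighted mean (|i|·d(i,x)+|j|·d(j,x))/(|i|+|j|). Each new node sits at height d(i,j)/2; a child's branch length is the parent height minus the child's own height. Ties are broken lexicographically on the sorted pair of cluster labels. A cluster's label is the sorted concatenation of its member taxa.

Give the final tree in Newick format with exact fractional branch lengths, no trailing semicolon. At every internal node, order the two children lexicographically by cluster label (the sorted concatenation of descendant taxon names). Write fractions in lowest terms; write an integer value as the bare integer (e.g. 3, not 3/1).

(((I:2,M:2):101/12,(O:8,(V:2,Z:2):6):29/12):71/60,X:58/5)

step 1: merge (I,M) at d=4; branch lengths I→2, M→2; new cluster IM
  updated: d(IM,O)=51/2, d(IM,V)=24, d(IM,X)=47/2, d(IM,Z)=13
step 2: merge (V,Z) at d=4; branch lengths V→2, Z→2; new cluster VZ
  updated: d(IM,VZ)=37/2, d(O,VZ)=16, d(VZ,X)=45/2
step 3: merge (O,VZ) at d=16; branch lengths O→8, VZ→6; new cluster OVZ
  updated: d(IM,OVZ)=125/6, d(OVZ,X)=23
step 4: merge (IM,OVZ) at d=125/6; branch lengths IM→101/12, OVZ→29/12; new cluster IMOVZ
  updated: d(IMOVZ,X)=116/5
step 5: merge (IMOVZ,X) at d=116/5; branch lengths IMOVZ→71/60, X→58/5; new cluster IMOVXZ
final tree: (((I:2,M:2):101/12,(O:8,(V:2,Z:2):6):29/12):71/60,X:58/5)
total length: 2737/60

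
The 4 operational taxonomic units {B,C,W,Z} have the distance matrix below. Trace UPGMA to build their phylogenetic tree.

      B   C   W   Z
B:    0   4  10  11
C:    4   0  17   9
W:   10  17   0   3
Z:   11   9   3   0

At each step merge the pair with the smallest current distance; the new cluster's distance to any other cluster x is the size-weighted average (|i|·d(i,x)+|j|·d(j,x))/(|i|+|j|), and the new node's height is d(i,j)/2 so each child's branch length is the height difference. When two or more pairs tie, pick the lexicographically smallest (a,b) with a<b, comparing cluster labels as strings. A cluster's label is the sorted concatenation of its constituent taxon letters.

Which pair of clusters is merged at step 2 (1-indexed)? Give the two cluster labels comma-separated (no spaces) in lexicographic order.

B,C

1. join W+Z (d=3) ⇒ WZ; edges |W|=3/2, |Z|=3/2
  updated: d(B,WZ)=21/2, d(C,WZ)=13
2. join B+C (d=4) ⇒ BC; edges |B|=2, |C|=2
  updated: d(BC,WZ)=47/4
3. join BC+WZ (d=47/4) ⇒ BCWZ; edges |BC|=31/8, |WZ|=35/8
final tree: ((B:2,C:2):31/8,(W:3/2,Z:3/2):35/8)
total length: 61/4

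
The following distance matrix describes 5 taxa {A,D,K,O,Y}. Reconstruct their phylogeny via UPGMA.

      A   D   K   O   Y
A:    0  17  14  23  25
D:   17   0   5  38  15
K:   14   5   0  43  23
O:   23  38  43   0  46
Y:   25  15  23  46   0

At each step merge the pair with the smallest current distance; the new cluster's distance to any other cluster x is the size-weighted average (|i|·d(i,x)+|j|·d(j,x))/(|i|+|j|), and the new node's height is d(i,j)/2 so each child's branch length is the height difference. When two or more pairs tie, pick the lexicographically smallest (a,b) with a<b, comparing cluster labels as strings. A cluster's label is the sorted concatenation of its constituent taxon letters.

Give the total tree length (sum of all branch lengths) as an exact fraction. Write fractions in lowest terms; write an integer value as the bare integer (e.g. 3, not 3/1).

1. join D+K (d=5) ⇒ DK; edges |D|=5/2, |K|=5/2
  updated: d(A,DK)=31/2, d(DK,O)=81/2, d(DK,Y)=19
2. join A+DK (d=31/2) ⇒ ADK; edges |A|=31/4, |DK|=21/4
  updated: d(ADK,O)=104/3, d(ADK,Y)=21
3. join ADK+Y (d=21) ⇒ ADKY; edges |ADK|=11/4, |Y|=21/2
  updated: d(ADKY,O)=75/2
4. join ADKY+O (d=75/2) ⇒ ADKOY; edges |ADKY|=33/4, |O|=75/4
final tree: (((A:31/4,(D:5/2,K:5/2):21/4):11/4,Y:21/2):33/4,O:75/4)
total length: 233/4

233/4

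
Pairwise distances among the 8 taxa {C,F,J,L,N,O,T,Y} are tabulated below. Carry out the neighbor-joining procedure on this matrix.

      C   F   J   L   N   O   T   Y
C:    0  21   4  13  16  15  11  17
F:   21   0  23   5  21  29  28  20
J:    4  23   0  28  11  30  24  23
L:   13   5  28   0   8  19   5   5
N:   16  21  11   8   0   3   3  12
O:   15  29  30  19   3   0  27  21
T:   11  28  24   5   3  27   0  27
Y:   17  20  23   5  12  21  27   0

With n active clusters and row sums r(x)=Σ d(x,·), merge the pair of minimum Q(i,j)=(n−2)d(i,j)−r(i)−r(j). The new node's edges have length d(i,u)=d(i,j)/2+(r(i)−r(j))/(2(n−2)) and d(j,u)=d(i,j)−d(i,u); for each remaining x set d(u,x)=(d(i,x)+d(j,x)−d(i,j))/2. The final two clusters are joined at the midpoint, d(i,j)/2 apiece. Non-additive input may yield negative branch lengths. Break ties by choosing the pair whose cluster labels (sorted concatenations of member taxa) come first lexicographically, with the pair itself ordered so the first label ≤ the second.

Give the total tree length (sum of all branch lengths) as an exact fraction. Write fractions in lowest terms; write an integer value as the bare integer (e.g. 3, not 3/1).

1561/32

iteration 1: select C,J (d=4, Q=-216); attach at lengths (-11/6, 35/6); label the merged cluster CJ
  updated: d(CJ,F)=20, d(CJ,L)=37/2, d(CJ,N)=23/2, d(CJ,O)=41/2, d(CJ,T)=31/2, d(CJ,Y)=18
iteration 2: select N,O (d=3, Q=-163); attach at lengths (-23/5, 38/5); label the merged cluster NO
  updated: d(CJ,NO)=29/2, d(F,NO)=47/2, d(L,NO)=12, d(NO,T)=27/2, d(NO,Y)=15
iteration 3: select F,L (d=5, Q=-122); attach at lengths (71/8, -31/8); label the merged cluster FL
  updated: d(CJ,FL)=67/4, d(FL,NO)=61/4, d(FL,T)=14, d(FL,Y)=10
iteration 4: select FL,Y (d=10, Q=-96); attach at lengths (8/3, 22/3); label the merged cluster FLY
  updated: d(CJ,FLY)=99/8, d(FLY,NO)=81/8, d(FLY,T)=31/2
iteration 5: select CJ,T (d=31/2, Q=-447/8); attach at lengths (231/32, 265/32); label the merged cluster CJT
  updated: d(CJT,FLY)=99/16, d(CJT,NO)=25/4
iteration 6: select CJT,FLY (d=99/16, Q=-361/16); attach at lengths (37/32, 161/32); label the merged cluster CFJLTY
  updated: d(CFJLTY,NO)=163/32
iteration 7: select CFJLTY,NO (d=163/32); attach at lengths (163/64, 163/64); label the merged cluster CFJLNOTY
final tree: ((((C:-11/6,J:35/6):231/32,T:265/32):37/32,((F:71/8,L:-31/8):8/3,Y:22/3):161/32):163/64,(N:-23/5,O:38/5):163/64)
total length: 1561/32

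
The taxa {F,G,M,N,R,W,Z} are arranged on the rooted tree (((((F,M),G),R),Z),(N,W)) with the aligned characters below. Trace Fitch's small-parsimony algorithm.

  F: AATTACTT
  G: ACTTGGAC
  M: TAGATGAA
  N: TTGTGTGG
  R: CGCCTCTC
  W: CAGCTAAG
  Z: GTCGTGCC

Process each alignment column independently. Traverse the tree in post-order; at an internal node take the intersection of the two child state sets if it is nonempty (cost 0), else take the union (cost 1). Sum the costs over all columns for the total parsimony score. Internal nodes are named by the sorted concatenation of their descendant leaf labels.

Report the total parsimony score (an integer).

29

[col 0] FM: children F:{A}, M:{T} ∪→ {A,T}; cost 1
[col 0] FGM: children FM:{A,T}, G:{A} ∩→ {A}; cost 0
[col 0] FGMR: children FGM:{A}, R:{C} ∪→ {A,C}; cost 1
[col 0] FGMRZ: children FGMR:{A,C}, Z:{G} ∪→ {A,C,G}; cost 1
[col 0] NW: children N:{T}, W:{C} ∪→ {C,T}; cost 1
[col 0] FGMNRWZ: children FGMRZ:{A,C,G}, NW:{C,T} ∩→ {C}; cost 0
[col 1] FM: children F:{A}, M:{A} ∩→ {A}; cost 0
[col 1] FGM: children FM:{A}, G:{C} ∪→ {A,C}; cost 1
[col 1] FGMR: children FGM:{A,C}, R:{G} ∪→ {A,C,G}; cost 1
[col 1] FGMRZ: children FGMR:{A,C,G}, Z:{T} ∪→ {A,C,G,T}; cost 1
[col 1] NW: children N:{T}, W:{A} ∪→ {A,T}; cost 1
[col 1] FGMNRWZ: children FGMRZ:{A,C,G,T}, NW:{A,T} ∩→ {A,T}; cost 0
[col 2] FM: children F:{T}, M:{G} ∪→ {G,T}; cost 1
[col 2] FGM: children FM:{G,T}, G:{T} ∩→ {T}; cost 0
[col 2] FGMR: children FGM:{T}, R:{C} ∪→ {C,T}; cost 1
[col 2] FGMRZ: children FGMR:{C,T}, Z:{C} ∩→ {C}; cost 0
[col 2] NW: children N:{G}, W:{G} ∩→ {G}; cost 0
[col 2] FGMNRWZ: children FGMRZ:{C}, NW:{G} ∪→ {C,G}; cost 1
[col 3] FM: children F:{T}, M:{A} ∪→ {A,T}; cost 1
[col 3] FGM: children FM:{A,T}, G:{T} ∩→ {T}; cost 0
[col 3] FGMR: children FGM:{T}, R:{C} ∪→ {C,T}; cost 1
[col 3] FGMRZ: children FGMR:{C,T}, Z:{G} ∪→ {C,G,T}; cost 1
[col 3] NW: children N:{T}, W:{C} ∪→ {C,T}; cost 1
[col 3] FGMNRWZ: children FGMRZ:{C,G,T}, NW:{C,T} ∩→ {C,T}; cost 0
[col 4] FM: children F:{A}, M:{T} ∪→ {A,T}; cost 1
[col 4] FGM: children FM:{A,T}, G:{G} ∪→ {A,G,T}; cost 1
[col 4] FGMR: children FGM:{A,G,T}, R:{T} ∩→ {T}; cost 0
[col 4] FGMRZ: children FGMR:{T}, Z:{T} ∩→ {T}; cost 0
[col 4] NW: children N:{G}, W:{T} ∪→ {G,T}; cost 1
[col 4] FGMNRWZ: children FGMRZ:{T}, NW:{G,T} ∩→ {T}; cost 0
[col 5] FM: children F:{C}, M:{G} ∪→ {C,G}; cost 1
[col 5] FGM: children FM:{C,G}, G:{G} ∩→ {G}; cost 0
[col 5] FGMR: children FGM:{G}, R:{C} ∪→ {C,G}; cost 1
[col 5] FGMRZ: children FGMR:{C,G}, Z:{G} ∩→ {G}; cost 0
[col 5] NW: children N:{T}, W:{A} ∪→ {A,T}; cost 1
[col 5] FGMNRWZ: children FGMRZ:{G}, NW:{A,T} ∪→ {A,G,T}; cost 1
[col 6] FM: children F:{T}, M:{A} ∪→ {A,T}; cost 1
[col 6] FGM: children FM:{A,T}, G:{A} ∩→ {A}; cost 0
[col 6] FGMR: children FGM:{A}, R:{T} ∪→ {A,T}; cost 1
[col 6] FGMRZ: children FGMR:{A,T}, Z:{C} ∪→ {A,C,T}; cost 1
[col 6] NW: children N:{G}, W:{A} ∪→ {A,G}; cost 1
[col 6] FGMNRWZ: children FGMRZ:{A,C,T}, NW:{A,G} ∩→ {A}; cost 0
[col 7] FM: children F:{T}, M:{A} ∪→ {A,T}; cost 1
[col 7] FGM: children FM:{A,T}, G:{C} ∪→ {A,C,T}; cost 1
[col 7] FGMR: children FGM:{A,C,T}, R:{C} ∩→ {C}; cost 0
[col 7] FGMRZ: children FGMR:{C}, Z:{C} ∩→ {C}; cost 0
[col 7] NW: children N:{G}, W:{G} ∩→ {G}; cost 0
[col 7] FGMNRWZ: children FGMRZ:{C}, NW:{G} ∪→ {C,G}; cost 1
per-site changes: [4, 4, 3, 4, 3, 4, 4, 3]; total = 29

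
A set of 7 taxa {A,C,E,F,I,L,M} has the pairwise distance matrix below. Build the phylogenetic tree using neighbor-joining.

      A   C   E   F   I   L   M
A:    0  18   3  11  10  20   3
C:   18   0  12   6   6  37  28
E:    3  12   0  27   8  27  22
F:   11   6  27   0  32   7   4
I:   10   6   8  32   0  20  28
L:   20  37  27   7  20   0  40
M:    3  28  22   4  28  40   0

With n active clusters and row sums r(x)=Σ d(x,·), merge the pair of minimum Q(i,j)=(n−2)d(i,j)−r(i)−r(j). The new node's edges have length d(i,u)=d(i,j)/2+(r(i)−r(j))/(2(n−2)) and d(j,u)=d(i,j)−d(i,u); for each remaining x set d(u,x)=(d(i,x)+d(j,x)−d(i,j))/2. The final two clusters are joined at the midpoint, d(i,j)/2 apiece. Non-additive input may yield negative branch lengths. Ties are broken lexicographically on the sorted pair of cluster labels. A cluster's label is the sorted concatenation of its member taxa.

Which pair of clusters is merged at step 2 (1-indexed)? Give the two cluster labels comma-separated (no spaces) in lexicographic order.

iteration 1: select F,L (d=7, Q=-203); attach at lengths (-29/10, 99/10); label the merged cluster FL
  updated: d(A,FL)=12, d(C,FL)=18, d(E,FL)=47/2, d(FL,I)=45/2, d(FL,M)=37/2
iteration 2: select A,M (d=3, Q=-267/2); attach at lengths (-83/16, 131/16); label the merged cluster AM
  updated: d(AM,C)=43/2, d(AM,E)=11, d(AM,FL)=55/4, d(AM,I)=35/2
iteration 3: select AM,FL (d=55/4, Q=-401/4); attach at lengths (109/24, 221/24); label the merged cluster AFLM
  updated: d(AFLM,C)=103/8, d(AFLM,E)=83/8, d(AFLM,I)=105/8
iteration 4: select AFLM,E (d=83/8, Q=-46); attach at lengths (107/16, 59/16); label the merged cluster AEFLM
  updated: d(AEFLM,C)=29/4, d(AEFLM,I)=43/8
iteration 5: select AEFLM,C (d=29/4, Q=-149/8); attach at lengths (53/16, 63/16); label the merged cluster ACEFLM
  updated: d(ACEFLM,I)=33/16
iteration 6: select ACEFLM,I (d=33/16); attach at lengths (33/32, 33/32); label the merged cluster ACEFILM
final tree: (((((A:-83/16,M:131/16):109/24,(F:-29/10,L:99/10):221/24):107/16,E:59/16):53/16,C:63/16):33/32,I:33/32)
total length: 695/16

A,M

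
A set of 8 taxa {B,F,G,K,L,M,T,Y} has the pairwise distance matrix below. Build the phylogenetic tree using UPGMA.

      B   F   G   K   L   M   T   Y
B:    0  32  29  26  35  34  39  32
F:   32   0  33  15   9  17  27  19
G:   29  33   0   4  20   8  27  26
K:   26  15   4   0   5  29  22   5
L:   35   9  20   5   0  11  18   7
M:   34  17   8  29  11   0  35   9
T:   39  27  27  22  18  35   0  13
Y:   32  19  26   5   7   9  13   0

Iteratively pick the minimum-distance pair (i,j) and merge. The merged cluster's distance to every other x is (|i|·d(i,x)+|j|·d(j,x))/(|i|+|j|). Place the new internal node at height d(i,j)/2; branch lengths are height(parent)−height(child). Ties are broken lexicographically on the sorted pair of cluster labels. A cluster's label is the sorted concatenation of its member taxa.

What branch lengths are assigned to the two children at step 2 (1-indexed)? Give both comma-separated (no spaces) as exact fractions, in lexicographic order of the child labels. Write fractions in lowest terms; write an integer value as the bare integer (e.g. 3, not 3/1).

step 1: merge (G,K) at d=4; branch lengths G→2, K→2; new cluster GK
  updated: d(B,GK)=55/2, d(F,GK)=24, d(GK,L)=25/2, d(GK,M)=37/2, d(GK,T)=49/2, d(GK,Y)=31/2
step 2: merge (L,Y) at d=7; branch lengths L→7/2, Y→7/2; new cluster LY
  updated: d(B,LY)=67/2, d(F,LY)=14, d(GK,LY)=14, d(LY,M)=10, d(LY,T)=31/2
step 3: merge (LY,M) at d=10; branch lengths LY→3/2, M→5; new cluster LMY
  updated: d(B,LMY)=101/3, d(F,LMY)=15, d(GK,LMY)=31/2, d(LMY,T)=22
step 4: merge (F,LMY) at d=15; branch lengths F→15/2, LMY→5/2; new cluster FLMY
  updated: d(B,FLMY)=133/4, d(FLMY,GK)=141/8, d(FLMY,T)=93/4
step 5: merge (FLMY,GK) at d=141/8; branch lengths FLMY→21/16, GK→109/16; new cluster FGKLMY
  updated: d(B,FGKLMY)=94/3, d(FGKLMY,T)=71/3
step 6: merge (FGKLMY,T) at d=71/3; branch lengths FGKLMY→145/48, T→71/6; new cluster FGKLMTY
  updated: d(B,FGKLMTY)=227/7
step 7: merge (B,FGKLMTY) at d=227/7; branch lengths B→227/14, FGKLMTY→92/21; new cluster BFGKLMTY
final tree: (B:227/14,(((F:15/2,((L:7/2,Y:7/2):3/2,M:5):5/2):21/16,(G:2,K:2):109/16):145/48,T:71/6):92/21)
total length: 23881/336

7/2,7/2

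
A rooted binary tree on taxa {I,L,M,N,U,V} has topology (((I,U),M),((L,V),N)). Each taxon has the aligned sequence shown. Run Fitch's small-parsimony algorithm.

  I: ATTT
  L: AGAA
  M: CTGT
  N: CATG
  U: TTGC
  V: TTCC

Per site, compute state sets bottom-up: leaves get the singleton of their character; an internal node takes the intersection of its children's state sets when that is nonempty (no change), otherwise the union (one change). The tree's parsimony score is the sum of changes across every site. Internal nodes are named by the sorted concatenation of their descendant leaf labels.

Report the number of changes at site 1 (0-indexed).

[col 0] IU: children I:{A}, U:{T} ∪→ {A,T}; cost 1
[col 0] IMU: children IU:{A,T}, M:{C} ∪→ {A,C,T}; cost 1
[col 0] LV: children L:{A}, V:{T} ∪→ {A,T}; cost 1
[col 0] LNV: children LV:{A,T}, N:{C} ∪→ {A,C,T}; cost 1
[col 0] ILMNUV: children IMU:{A,C,T}, LNV:{A,C,T} ∩→ {A,C,T}; cost 0
[col 1] IU: children I:{T}, U:{T} ∩→ {T}; cost 0
[col 1] IMU: children IU:{T}, M:{T} ∩→ {T}; cost 0
[col 1] LV: children L:{G}, V:{T} ∪→ {G,T}; cost 1
[col 1] LNV: children LV:{G,T}, N:{A} ∪→ {A,G,T}; cost 1
[col 1] ILMNUV: children IMU:{T}, LNV:{A,G,T} ∩→ {T}; cost 0
[col 2] IU: children I:{T}, U:{G} ∪→ {G,T}; cost 1
[col 2] IMU: children IU:{G,T}, M:{G} ∩→ {G}; cost 0
[col 2] LV: children L:{A}, V:{C} ∪→ {A,C}; cost 1
[col 2] LNV: children LV:{A,C}, N:{T} ∪→ {A,C,T}; cost 1
[col 2] ILMNUV: children IMU:{G}, LNV:{A,C,T} ∪→ {A,C,G,T}; cost 1
[col 3] IU: children I:{T}, U:{C} ∪→ {C,T}; cost 1
[col 3] IMU: children IU:{C,T}, M:{T} ∩→ {T}; cost 0
[col 3] LV: children L:{A}, V:{C} ∪→ {A,C}; cost 1
[col 3] LNV: children LV:{A,C}, N:{G} ∪→ {A,C,G}; cost 1
[col 3] ILMNUV: children IMU:{T}, LNV:{A,C,G} ∪→ {A,C,G,T}; cost 1
per-site changes: [4, 2, 4, 4]; total = 14

2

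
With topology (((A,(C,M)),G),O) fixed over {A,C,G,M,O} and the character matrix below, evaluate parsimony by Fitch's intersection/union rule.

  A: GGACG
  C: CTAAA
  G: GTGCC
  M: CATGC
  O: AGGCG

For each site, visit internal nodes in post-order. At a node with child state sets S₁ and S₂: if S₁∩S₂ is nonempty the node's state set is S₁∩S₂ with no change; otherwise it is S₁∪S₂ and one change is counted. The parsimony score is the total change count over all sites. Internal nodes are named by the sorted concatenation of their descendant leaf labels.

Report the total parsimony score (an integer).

12

site 0, node CM: C={C} ∩ M={C} → {C} (+0)
site 0, node ACM: A={G} ∪ CM={C} → {C,G} (+1)
site 0, node ACGM: ACM={C,G} ∩ G={G} → {G} (+0)
site 0, node ACGMO: ACGM={G} ∪ O={A} → {A,G} (+1)
site 1, node CM: C={T} ∪ M={A} → {A,T} (+1)
site 1, node ACM: A={G} ∪ CM={A,T} → {A,G,T} (+1)
site 1, node ACGM: ACM={A,G,T} ∩ G={T} → {T} (+0)
site 1, node ACGMO: ACGM={T} ∪ O={G} → {G,T} (+1)
site 2, node CM: C={A} ∪ M={T} → {A,T} (+1)
site 2, node ACM: A={A} ∩ CM={A,T} → {A} (+0)
site 2, node ACGM: ACM={A} ∪ G={G} → {A,G} (+1)
site 2, node ACGMO: ACGM={A,G} ∩ O={G} → {G} (+0)
site 3, node CM: C={A} ∪ M={G} → {A,G} (+1)
site 3, node ACM: A={C} ∪ CM={A,G} → {A,C,G} (+1)
site 3, node ACGM: ACM={A,C,G} ∩ G={C} → {C} (+0)
site 3, node ACGMO: ACGM={C} ∩ O={C} → {C} (+0)
site 4, node CM: C={A} ∪ M={C} → {A,C} (+1)
site 4, node ACM: A={G} ∪ CM={A,C} → {A,C,G} (+1)
site 4, node ACGM: ACM={A,C,G} ∩ G={C} → {C} (+0)
site 4, node ACGMO: ACGM={C} ∪ O={G} → {C,G} (+1)
per-site changes: [2, 3, 2, 2, 3]; total = 12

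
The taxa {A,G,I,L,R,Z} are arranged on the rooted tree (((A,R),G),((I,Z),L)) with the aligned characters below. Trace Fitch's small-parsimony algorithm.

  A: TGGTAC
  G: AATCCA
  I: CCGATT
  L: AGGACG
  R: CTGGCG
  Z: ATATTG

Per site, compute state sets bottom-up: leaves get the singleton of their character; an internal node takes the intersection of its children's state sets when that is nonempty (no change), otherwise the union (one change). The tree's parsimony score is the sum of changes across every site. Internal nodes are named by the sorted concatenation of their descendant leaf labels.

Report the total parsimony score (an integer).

[col 0] AR: children A:{T}, R:{C} ∪→ {C,T}; cost 1
[col 0] AGR: children AR:{C,T}, G:{A} ∪→ {A,C,T}; cost 1
[col 0] IZ: children I:{C}, Z:{A} ∪→ {A,C}; cost 1
[col 0] ILZ: children IZ:{A,C}, L:{A} ∩→ {A}; cost 0
[col 0] AGILRZ: children AGR:{A,C,T}, ILZ:{A} ∩→ {A}; cost 0
[col 1] AR: children A:{G}, R:{T} ∪→ {G,T}; cost 1
[col 1] AGR: children AR:{G,T}, G:{A} ∪→ {A,G,T}; cost 1
[col 1] IZ: children I:{C}, Z:{T} ∪→ {C,T}; cost 1
[col 1] ILZ: children IZ:{C,T}, L:{G} ∪→ {C,G,T}; cost 1
[col 1] AGILRZ: children AGR:{A,G,T}, ILZ:{C,G,T} ∩→ {G,T}; cost 0
[col 2] AR: children A:{G}, R:{G} ∩→ {G}; cost 0
[col 2] AGR: children AR:{G}, G:{T} ∪→ {G,T}; cost 1
[col 2] IZ: children I:{G}, Z:{A} ∪→ {A,G}; cost 1
[col 2] ILZ: children IZ:{A,G}, L:{G} ∩→ {G}; cost 0
[col 2] AGILRZ: children AGR:{G,T}, ILZ:{G} ∩→ {G}; cost 0
[col 3] AR: children A:{T}, R:{G} ∪→ {G,T}; cost 1
[col 3] AGR: children AR:{G,T}, G:{C} ∪→ {C,G,T}; cost 1
[col 3] IZ: children I:{A}, Z:{T} ∪→ {A,T}; cost 1
[col 3] ILZ: children IZ:{A,T}, L:{A} ∩→ {A}; cost 0
[col 3] AGILRZ: children AGR:{C,G,T}, ILZ:{A} ∪→ {A,C,G,T}; cost 1
[col 4] AR: children A:{A}, R:{C} ∪→ {A,C}; cost 1
[col 4] AGR: children AR:{A,C}, G:{C} ∩→ {C}; cost 0
[col 4] IZ: children I:{T}, Z:{T} ∩→ {T}; cost 0
[col 4] ILZ: children IZ:{T}, L:{C} ∪→ {C,T}; cost 1
[col 4] AGILRZ: children AGR:{C}, ILZ:{C,T} ∩→ {C}; cost 0
[col 5] AR: children A:{C}, R:{G} ∪→ {C,G}; cost 1
[col 5] AGR: children AR:{C,G}, G:{A} ∪→ {A,C,G}; cost 1
[col 5] IZ: children I:{T}, Z:{G} ∪→ {G,T}; cost 1
[col 5] ILZ: children IZ:{G,T}, L:{G} ∩→ {G}; cost 0
[col 5] AGILRZ: children AGR:{A,C,G}, ILZ:{G} ∩→ {G}; cost 0
per-site changes: [3, 4, 2, 4, 2, 3]; total = 18

18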